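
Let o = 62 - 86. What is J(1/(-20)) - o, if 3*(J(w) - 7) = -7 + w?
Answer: 573/20 ≈ 28.650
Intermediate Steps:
J(w) = 14/3 + w/3 (J(w) = 7 + (-7 + w)/3 = 7 + (-7/3 + w/3) = 14/3 + w/3)
o = -24
J(1/(-20)) - o = (14/3 + (⅓)/(-20)) - 1*(-24) = (14/3 + (⅓)*(-1/20)) + 24 = (14/3 - 1/60) + 24 = 93/20 + 24 = 573/20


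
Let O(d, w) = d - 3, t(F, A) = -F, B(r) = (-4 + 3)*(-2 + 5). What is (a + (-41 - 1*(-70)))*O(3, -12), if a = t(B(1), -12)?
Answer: 0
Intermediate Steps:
B(r) = -3 (B(r) = -1*3 = -3)
a = 3 (a = -1*(-3) = 3)
O(d, w) = -3 + d
(a + (-41 - 1*(-70)))*O(3, -12) = (3 + (-41 - 1*(-70)))*(-3 + 3) = (3 + (-41 + 70))*0 = (3 + 29)*0 = 32*0 = 0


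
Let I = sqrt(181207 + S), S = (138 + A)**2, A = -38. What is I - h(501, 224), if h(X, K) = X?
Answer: -501 + sqrt(191207) ≈ -63.728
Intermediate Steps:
S = 10000 (S = (138 - 38)**2 = 100**2 = 10000)
I = sqrt(191207) (I = sqrt(181207 + 10000) = sqrt(191207) ≈ 437.27)
I - h(501, 224) = sqrt(191207) - 1*501 = sqrt(191207) - 501 = -501 + sqrt(191207)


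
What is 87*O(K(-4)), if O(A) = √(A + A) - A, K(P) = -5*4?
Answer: 1740 + 174*I*√10 ≈ 1740.0 + 550.24*I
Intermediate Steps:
K(P) = -20
O(A) = -A + √2*√A (O(A) = √(2*A) - A = √2*√A - A = -A + √2*√A)
87*O(K(-4)) = 87*(-1*(-20) + √2*√(-20)) = 87*(20 + √2*(2*I*√5)) = 87*(20 + 2*I*√10) = 1740 + 174*I*√10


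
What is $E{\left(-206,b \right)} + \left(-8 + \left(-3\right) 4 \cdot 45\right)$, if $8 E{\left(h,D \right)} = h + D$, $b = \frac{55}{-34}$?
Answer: $- \frac{156115}{272} \approx -573.95$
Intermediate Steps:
$b = - \frac{55}{34}$ ($b = 55 \left(- \frac{1}{34}\right) = - \frac{55}{34} \approx -1.6176$)
$E{\left(h,D \right)} = \frac{D}{8} + \frac{h}{8}$ ($E{\left(h,D \right)} = \frac{h + D}{8} = \frac{D + h}{8} = \frac{D}{8} + \frac{h}{8}$)
$E{\left(-206,b \right)} + \left(-8 + \left(-3\right) 4 \cdot 45\right) = \left(\frac{1}{8} \left(- \frac{55}{34}\right) + \frac{1}{8} \left(-206\right)\right) + \left(-8 + \left(-3\right) 4 \cdot 45\right) = \left(- \frac{55}{272} - \frac{103}{4}\right) - 548 = - \frac{7059}{272} - 548 = - \frac{156115}{272}$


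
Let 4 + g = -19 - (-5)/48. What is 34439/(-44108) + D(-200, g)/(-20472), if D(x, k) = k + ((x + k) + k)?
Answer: -924245253/1203971968 ≈ -0.76766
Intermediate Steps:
g = -1099/48 (g = -4 + (-19 - (-5)/48) = -4 + (-19 - 1*(-5/48)) = -4 + (-19 + 5/48) = -4 - 907/48 = -1099/48 ≈ -22.896)
D(x, k) = x + 3*k (D(x, k) = k + ((k + x) + k) = k + (x + 2*k) = x + 3*k)
34439/(-44108) + D(-200, g)/(-20472) = 34439/(-44108) + (-200 + 3*(-1099/48))/(-20472) = 34439*(-1/44108) + (-200 - 1099/16)*(-1/20472) = -34439/44108 - 4299/16*(-1/20472) = -34439/44108 + 1433/109184 = -924245253/1203971968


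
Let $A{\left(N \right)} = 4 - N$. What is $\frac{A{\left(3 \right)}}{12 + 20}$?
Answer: $\frac{1}{32} \approx 0.03125$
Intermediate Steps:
$\frac{A{\left(3 \right)}}{12 + 20} = \frac{4 - 3}{12 + 20} = \frac{4 - 3}{32} = \frac{1}{32} \cdot 1 = \frac{1}{32}$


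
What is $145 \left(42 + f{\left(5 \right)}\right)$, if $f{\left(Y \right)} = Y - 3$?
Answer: $6380$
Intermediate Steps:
$f{\left(Y \right)} = -3 + Y$ ($f{\left(Y \right)} = Y - 3 = -3 + Y$)
$145 \left(42 + f{\left(5 \right)}\right) = 145 \left(42 + \left(-3 + 5\right)\right) = 145 \left(42 + 2\right) = 145 \cdot 44 = 6380$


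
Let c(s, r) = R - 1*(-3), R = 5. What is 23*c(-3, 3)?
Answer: 184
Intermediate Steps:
c(s, r) = 8 (c(s, r) = 5 - 1*(-3) = 5 + 3 = 8)
23*c(-3, 3) = 23*8 = 184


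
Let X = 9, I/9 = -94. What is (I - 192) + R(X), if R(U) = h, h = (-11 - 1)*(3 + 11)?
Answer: -1206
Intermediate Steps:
I = -846 (I = 9*(-94) = -846)
h = -168 (h = -12*14 = -168)
R(U) = -168
(I - 192) + R(X) = (-846 - 192) - 168 = -1038 - 168 = -1206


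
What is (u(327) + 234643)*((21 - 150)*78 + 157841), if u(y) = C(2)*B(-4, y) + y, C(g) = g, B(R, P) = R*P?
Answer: 34337041766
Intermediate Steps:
B(R, P) = P*R
u(y) = -7*y (u(y) = 2*(y*(-4)) + y = 2*(-4*y) + y = -8*y + y = -7*y)
(u(327) + 234643)*((21 - 150)*78 + 157841) = (-7*327 + 234643)*((21 - 150)*78 + 157841) = (-2289 + 234643)*(-129*78 + 157841) = 232354*(-10062 + 157841) = 232354*147779 = 34337041766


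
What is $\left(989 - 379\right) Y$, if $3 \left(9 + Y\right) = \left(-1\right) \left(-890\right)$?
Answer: $\frac{526430}{3} \approx 1.7548 \cdot 10^{5}$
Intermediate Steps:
$Y = \frac{863}{3}$ ($Y = -9 + \frac{\left(-1\right) \left(-890\right)}{3} = -9 + \frac{1}{3} \cdot 890 = -9 + \frac{890}{3} = \frac{863}{3} \approx 287.67$)
$\left(989 - 379\right) Y = \left(989 - 379\right) \frac{863}{3} = 610 \cdot \frac{863}{3} = \frac{526430}{3}$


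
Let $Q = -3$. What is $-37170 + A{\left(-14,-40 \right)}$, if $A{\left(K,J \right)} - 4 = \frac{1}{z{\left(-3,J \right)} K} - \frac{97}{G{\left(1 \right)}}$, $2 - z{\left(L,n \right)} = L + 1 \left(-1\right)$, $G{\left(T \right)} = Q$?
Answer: $- \frac{1039743}{28} \approx -37134.0$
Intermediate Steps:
$G{\left(T \right)} = -3$
$z{\left(L,n \right)} = 3 - L$ ($z{\left(L,n \right)} = 2 - \left(L + 1 \left(-1\right)\right) = 2 - \left(L - 1\right) = 2 - \left(-1 + L\right) = 3 - L$)
$A{\left(K,J \right)} = \frac{109}{3} + \frac{1}{6 K}$ ($A{\left(K,J \right)} = 4 + \left(\frac{1}{\left(3 - -3\right) K} - \frac{97}{-3}\right) = 4 + \left(\frac{1}{\left(3 + 3\right) K} - - \frac{97}{3}\right) = 4 + \left(\frac{1}{6 K} + \frac{97}{3}\right) = 4 + \left(\frac{97}{3} + \frac{1}{6 K}\right) = \frac{109}{3} + \frac{1}{6 K}$)
$-37170 + A{\left(-14,-40 \right)} = -37170 + \frac{1 + 218 \left(-14\right)}{6 \left(-14\right)} = -37170 + \frac{1}{6} \left(- \frac{1}{14}\right) \left(1 - 3052\right) = -37170 + \frac{1}{6} \left(- \frac{1}{14}\right) \left(-3051\right) = -37170 + \frac{1017}{28} = - \frac{1039743}{28}$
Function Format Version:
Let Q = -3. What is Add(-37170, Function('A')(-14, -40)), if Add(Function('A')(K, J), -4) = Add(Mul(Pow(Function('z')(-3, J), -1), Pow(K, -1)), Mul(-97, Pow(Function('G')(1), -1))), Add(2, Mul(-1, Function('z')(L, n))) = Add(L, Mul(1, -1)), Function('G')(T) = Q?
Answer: Rational(-1039743, 28) ≈ -37134.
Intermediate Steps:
Function('G')(T) = -3
Function('z')(L, n) = Add(3, Mul(-1, L)) (Function('z')(L, n) = Add(2, Mul(-1, Add(L, Mul(1, -1)))) = Add(2, Mul(-1, Add(L, -1))) = Add(2, Mul(-1, Add(-1, L))) = Add(2, Add(1, Mul(-1, L))) = Add(3, Mul(-1, L)))
Function('A')(K, J) = Add(Rational(109, 3), Mul(Rational(1, 6), Pow(K, -1))) (Function('A')(K, J) = Add(4, Add(Mul(Pow(Add(3, Mul(-1, -3)), -1), Pow(K, -1)), Mul(-97, Pow(-3, -1)))) = Add(4, Add(Mul(Pow(Add(3, 3), -1), Pow(K, -1)), Mul(-97, Rational(-1, 3)))) = Add(4, Add(Mul(Pow(6, -1), Pow(K, -1)), Rational(97, 3))) = Add(4, Add(Mul(Rational(1, 6), Pow(K, -1)), Rational(97, 3))) = Add(4, Add(Rational(97, 3), Mul(Rational(1, 6), Pow(K, -1)))) = Add(Rational(109, 3), Mul(Rational(1, 6), Pow(K, -1))))
Add(-37170, Function('A')(-14, -40)) = Add(-37170, Mul(Rational(1, 6), Pow(-14, -1), Add(1, Mul(218, -14)))) = Add(-37170, Mul(Rational(1, 6), Rational(-1, 14), Add(1, -3052))) = Add(-37170, Mul(Rational(1, 6), Rational(-1, 14), -3051)) = Add(-37170, Rational(1017, 28)) = Rational(-1039743, 28)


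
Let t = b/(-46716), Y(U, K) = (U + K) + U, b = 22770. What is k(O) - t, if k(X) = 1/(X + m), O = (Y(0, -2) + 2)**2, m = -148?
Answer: 276937/576164 ≈ 0.48066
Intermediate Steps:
Y(U, K) = K + 2*U (Y(U, K) = (K + U) + U = K + 2*U)
O = 0 (O = ((-2 + 2*0) + 2)**2 = ((-2 + 0) + 2)**2 = (-2 + 2)**2 = 0**2 = 0)
k(X) = 1/(-148 + X) (k(X) = 1/(X - 148) = 1/(-148 + X))
t = -3795/7786 (t = 22770/(-46716) = 22770*(-1/46716) = -3795/7786 ≈ -0.48741)
k(O) - t = 1/(-148 + 0) - 1*(-3795/7786) = 1/(-148) + 3795/7786 = -1/148 + 3795/7786 = 276937/576164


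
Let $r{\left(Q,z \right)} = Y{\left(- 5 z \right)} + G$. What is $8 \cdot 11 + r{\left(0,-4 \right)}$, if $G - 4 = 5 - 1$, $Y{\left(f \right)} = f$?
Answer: $116$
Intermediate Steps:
$G = 8$ ($G = 4 + \left(5 - 1\right) = 4 + 4 = 8$)
$r{\left(Q,z \right)} = 8 - 5 z$ ($r{\left(Q,z \right)} = - 5 z + 8 = 8 - 5 z$)
$8 \cdot 11 + r{\left(0,-4 \right)} = 8 \cdot 11 + \left(8 - -20\right) = 88 + \left(8 + 20\right) = 88 + 28 = 116$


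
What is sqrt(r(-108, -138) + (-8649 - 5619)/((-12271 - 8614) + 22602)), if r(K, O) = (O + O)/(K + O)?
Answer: I*sqrt(35621304382)/70397 ≈ 2.681*I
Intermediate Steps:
r(K, O) = 2*O/(K + O) (r(K, O) = (2*O)/(K + O) = 2*O/(K + O))
sqrt(r(-108, -138) + (-8649 - 5619)/((-12271 - 8614) + 22602)) = sqrt(2*(-138)/(-108 - 138) + (-8649 - 5619)/((-12271 - 8614) + 22602)) = sqrt(2*(-138)/(-246) - 14268/(-20885 + 22602)) = sqrt(2*(-138)*(-1/246) - 14268/1717) = sqrt(46/41 - 14268*1/1717) = sqrt(46/41 - 14268/1717) = sqrt(-506006/70397) = I*sqrt(35621304382)/70397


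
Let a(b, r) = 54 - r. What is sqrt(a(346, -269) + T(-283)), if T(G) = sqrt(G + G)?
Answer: sqrt(323 + I*sqrt(566)) ≈ 17.984 + 0.66143*I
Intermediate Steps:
T(G) = sqrt(2)*sqrt(G) (T(G) = sqrt(2*G) = sqrt(2)*sqrt(G))
sqrt(a(346, -269) + T(-283)) = sqrt((54 - 1*(-269)) + sqrt(2)*sqrt(-283)) = sqrt((54 + 269) + sqrt(2)*(I*sqrt(283))) = sqrt(323 + I*sqrt(566))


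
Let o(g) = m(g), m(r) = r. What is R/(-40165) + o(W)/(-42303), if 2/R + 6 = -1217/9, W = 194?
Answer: -9902883256/2159556093645 ≈ -0.0045856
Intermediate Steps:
R = -18/1271 (R = 2/(-6 - 1217/9) = 2/(-1271/9) = 2*(-9/1271) = -18/1271 ≈ -0.014162)
o(g) = g
R/(-40165) + o(W)/(-42303) = -18/1271/(-40165) + 194/(-42303) = -18/1271*(-1/40165) + 194*(-1/42303) = 18/51049715 - 194/42303 = -9902883256/2159556093645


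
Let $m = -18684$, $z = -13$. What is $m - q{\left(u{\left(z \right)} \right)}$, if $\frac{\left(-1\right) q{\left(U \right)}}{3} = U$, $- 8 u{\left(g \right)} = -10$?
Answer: $- \frac{74721}{4} \approx -18680.0$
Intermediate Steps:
$u{\left(g \right)} = \frac{5}{4}$ ($u{\left(g \right)} = \left(- \frac{1}{8}\right) \left(-10\right) = \frac{5}{4}$)
$q{\left(U \right)} = - 3 U$
$m - q{\left(u{\left(z \right)} \right)} = -18684 - \left(-3\right) \frac{5}{4} = -18684 - - \frac{15}{4} = -18684 + \frac{15}{4} = - \frac{74721}{4}$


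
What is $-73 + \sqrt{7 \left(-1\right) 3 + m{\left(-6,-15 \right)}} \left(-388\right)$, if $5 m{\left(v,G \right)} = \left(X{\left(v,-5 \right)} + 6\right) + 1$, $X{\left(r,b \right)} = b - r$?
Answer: $-73 - \frac{388 i \sqrt{485}}{5} \approx -73.0 - 1709.0 i$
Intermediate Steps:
$m{\left(v,G \right)} = \frac{2}{5} - \frac{v}{5}$ ($m{\left(v,G \right)} = \frac{\left(\left(-5 - v\right) + 6\right) + 1}{5} = \frac{\left(1 - v\right) + 1}{5} = \frac{2 - v}{5} = \frac{2}{5} - \frac{v}{5}$)
$-73 + \sqrt{7 \left(-1\right) 3 + m{\left(-6,-15 \right)}} \left(-388\right) = -73 + \sqrt{7 \left(-1\right) 3 + \left(\frac{2}{5} - - \frac{6}{5}\right)} \left(-388\right) = -73 + \sqrt{\left(-7\right) 3 + \left(\frac{2}{5} + \frac{6}{5}\right)} \left(-388\right) = -73 + \sqrt{-21 + \frac{8}{5}} \left(-388\right) = -73 + \sqrt{- \frac{97}{5}} \left(-388\right) = -73 + \frac{i \sqrt{485}}{5} \left(-388\right) = -73 - \frac{388 i \sqrt{485}}{5}$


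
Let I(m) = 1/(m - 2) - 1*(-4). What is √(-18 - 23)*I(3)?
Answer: 5*I*√41 ≈ 32.016*I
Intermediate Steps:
I(m) = 4 + 1/(-2 + m) (I(m) = 1/(-2 + m) + 4 = 4 + 1/(-2 + m))
√(-18 - 23)*I(3) = √(-18 - 23)*((-7 + 4*3)/(-2 + 3)) = √(-41)*((-7 + 12)/1) = (I*√41)*(1*5) = (I*√41)*5 = 5*I*√41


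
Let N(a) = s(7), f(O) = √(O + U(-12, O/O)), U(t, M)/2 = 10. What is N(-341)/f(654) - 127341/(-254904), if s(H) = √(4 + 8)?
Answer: 42447/84968 + √2022/337 ≈ 0.63300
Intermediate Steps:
U(t, M) = 20 (U(t, M) = 2*10 = 20)
f(O) = √(20 + O) (f(O) = √(O + 20) = √(20 + O))
s(H) = 2*√3 (s(H) = √12 = 2*√3)
N(a) = 2*√3
N(-341)/f(654) - 127341/(-254904) = (2*√3)/(√(20 + 654)) - 127341/(-254904) = (2*√3)/(√674) - 127341*(-1/254904) = (2*√3)*(√674/674) + 42447/84968 = √2022/337 + 42447/84968 = 42447/84968 + √2022/337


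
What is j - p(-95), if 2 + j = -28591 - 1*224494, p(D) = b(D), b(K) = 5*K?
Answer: -252612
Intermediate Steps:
p(D) = 5*D
j = -253087 (j = -2 + (-28591 - 1*224494) = -2 + (-28591 - 224494) = -2 - 253085 = -253087)
j - p(-95) = -253087 - 5*(-95) = -253087 - 1*(-475) = -253087 + 475 = -252612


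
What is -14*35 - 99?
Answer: -589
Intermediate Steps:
-14*35 - 99 = -490 - 99 = -589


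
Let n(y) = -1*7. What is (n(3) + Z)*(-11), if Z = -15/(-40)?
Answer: 583/8 ≈ 72.875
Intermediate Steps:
n(y) = -7
Z = 3/8 (Z = -15*(-1/40) = 3/8 ≈ 0.37500)
(n(3) + Z)*(-11) = (-7 + 3/8)*(-11) = -53/8*(-11) = 583/8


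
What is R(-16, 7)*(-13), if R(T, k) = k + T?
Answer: 117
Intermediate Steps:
R(T, k) = T + k
R(-16, 7)*(-13) = (-16 + 7)*(-13) = -9*(-13) = 117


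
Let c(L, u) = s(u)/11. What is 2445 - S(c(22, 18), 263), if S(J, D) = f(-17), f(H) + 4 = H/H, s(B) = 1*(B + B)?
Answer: 2448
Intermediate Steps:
s(B) = 2*B (s(B) = 1*(2*B) = 2*B)
f(H) = -3 (f(H) = -4 + H/H = -4 + 1 = -3)
c(L, u) = 2*u/11 (c(L, u) = (2*u)/11 = (2*u)*(1/11) = 2*u/11)
S(J, D) = -3
2445 - S(c(22, 18), 263) = 2445 - 1*(-3) = 2445 + 3 = 2448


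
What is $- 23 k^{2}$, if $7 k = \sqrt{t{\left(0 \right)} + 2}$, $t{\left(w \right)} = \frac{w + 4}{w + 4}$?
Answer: $- \frac{69}{49} \approx -1.4082$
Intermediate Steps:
$t{\left(w \right)} = 1$ ($t{\left(w \right)} = \frac{4 + w}{4 + w} = 1$)
$k = \frac{\sqrt{3}}{7}$ ($k = \frac{\sqrt{1 + 2}}{7} = \frac{\sqrt{3}}{7} \approx 0.24744$)
$- 23 k^{2} = - 23 \left(\frac{\sqrt{3}}{7}\right)^{2} = \left(-23\right) \frac{3}{49} = - \frac{69}{49}$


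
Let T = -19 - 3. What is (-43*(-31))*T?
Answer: -29326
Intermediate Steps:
T = -22
(-43*(-31))*T = -43*(-31)*(-22) = 1333*(-22) = -29326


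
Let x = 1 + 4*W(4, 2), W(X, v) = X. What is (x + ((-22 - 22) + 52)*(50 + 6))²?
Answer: 216225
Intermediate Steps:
x = 17 (x = 1 + 4*4 = 1 + 16 = 17)
(x + ((-22 - 22) + 52)*(50 + 6))² = (17 + ((-22 - 22) + 52)*(50 + 6))² = (17 + (-44 + 52)*56)² = (17 + 8*56)² = (17 + 448)² = 465² = 216225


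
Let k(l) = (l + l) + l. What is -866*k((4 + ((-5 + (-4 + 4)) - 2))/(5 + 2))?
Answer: 7794/7 ≈ 1113.4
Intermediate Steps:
k(l) = 3*l (k(l) = 2*l + l = 3*l)
-866*k((4 + ((-5 + (-4 + 4)) - 2))/(5 + 2)) = -2598*(4 + ((-5 + (-4 + 4)) - 2))/(5 + 2) = -2598*(4 + ((-5 + 0) - 2))/7 = -2598*(4 + (-5 - 2))*(⅐) = -2598*(4 - 7)*(⅐) = -2598*(-3*⅐) = -2598*(-3)/7 = -866*(-9/7) = 7794/7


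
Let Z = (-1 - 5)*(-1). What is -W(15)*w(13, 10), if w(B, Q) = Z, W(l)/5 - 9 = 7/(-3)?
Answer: -200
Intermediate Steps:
W(l) = 100/3 (W(l) = 45 + 5*(7/(-3)) = 45 + 5*(7*(-⅓)) = 45 + 5*(-7/3) = 45 - 35/3 = 100/3)
Z = 6 (Z = -6*(-1) = 6)
w(B, Q) = 6
-W(15)*w(13, 10) = -100*6/3 = -1*200 = -200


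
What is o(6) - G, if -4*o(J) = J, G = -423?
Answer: 843/2 ≈ 421.50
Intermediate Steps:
o(J) = -J/4
o(6) - G = -¼*6 - 1*(-423) = -3/2 + 423 = 843/2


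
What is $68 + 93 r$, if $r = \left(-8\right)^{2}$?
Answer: $6020$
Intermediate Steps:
$r = 64$
$68 + 93 r = 68 + 93 \cdot 64 = 68 + 5952 = 6020$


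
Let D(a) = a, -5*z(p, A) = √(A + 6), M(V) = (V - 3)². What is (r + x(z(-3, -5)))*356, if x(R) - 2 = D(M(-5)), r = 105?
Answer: 60876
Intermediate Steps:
M(V) = (-3 + V)²
z(p, A) = -√(6 + A)/5 (z(p, A) = -√(A + 6)/5 = -√(6 + A)/5)
x(R) = 66 (x(R) = 2 + (-3 - 5)² = 2 + (-8)² = 2 + 64 = 66)
(r + x(z(-3, -5)))*356 = (105 + 66)*356 = 171*356 = 60876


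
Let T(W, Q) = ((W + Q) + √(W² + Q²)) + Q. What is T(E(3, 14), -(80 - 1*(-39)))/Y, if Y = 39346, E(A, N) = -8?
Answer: -123/19673 + 5*√569/39346 ≈ -0.0032209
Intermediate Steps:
T(W, Q) = W + √(Q² + W²) + 2*Q (T(W, Q) = ((Q + W) + √(Q² + W²)) + Q = (Q + W + √(Q² + W²)) + Q = W + √(Q² + W²) + 2*Q)
T(E(3, 14), -(80 - 1*(-39)))/Y = (-8 + √((-(80 - 1*(-39)))² + (-8)²) + 2*(-(80 - 1*(-39))))/39346 = (-8 + √((-(80 + 39))² + 64) + 2*(-(80 + 39)))*(1/39346) = (-8 + √((-1*119)² + 64) + 2*(-1*119))*(1/39346) = (-8 + √((-119)² + 64) + 2*(-119))*(1/39346) = (-8 + √(14161 + 64) - 238)*(1/39346) = (-8 + √14225 - 238)*(1/39346) = (-8 + 5*√569 - 238)*(1/39346) = (-246 + 5*√569)*(1/39346) = -123/19673 + 5*√569/39346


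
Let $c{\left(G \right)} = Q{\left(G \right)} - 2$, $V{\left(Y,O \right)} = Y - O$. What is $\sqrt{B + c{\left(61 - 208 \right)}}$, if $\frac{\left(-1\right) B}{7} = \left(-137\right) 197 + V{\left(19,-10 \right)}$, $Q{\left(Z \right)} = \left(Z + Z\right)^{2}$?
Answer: $11 \sqrt{2274} \approx 524.55$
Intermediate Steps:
$Q{\left(Z \right)} = 4 Z^{2}$ ($Q{\left(Z \right)} = \left(2 Z\right)^{2} = 4 Z^{2}$)
$c{\left(G \right)} = -2 + 4 G^{2}$ ($c{\left(G \right)} = 4 G^{2} - 2 = -2 + 4 G^{2}$)
$B = 188720$ ($B = - 7 \left(\left(-137\right) 197 + \left(19 - -10\right)\right) = - 7 \left(-26989 + \left(19 + 10\right)\right) = - 7 \left(-26989 + 29\right) = \left(-7\right) \left(-26960\right) = 188720$)
$\sqrt{B + c{\left(61 - 208 \right)}} = \sqrt{188720 - \left(2 - 4 \left(61 - 208\right)^{2}\right)} = \sqrt{188720 - \left(2 - 4 \left(-147\right)^{2}\right)} = \sqrt{188720 + \left(-2 + 4 \cdot 21609\right)} = \sqrt{188720 + \left(-2 + 86436\right)} = \sqrt{188720 + 86434} = \sqrt{275154} = 11 \sqrt{2274}$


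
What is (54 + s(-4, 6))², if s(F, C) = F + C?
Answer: 3136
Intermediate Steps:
s(F, C) = C + F
(54 + s(-4, 6))² = (54 + (6 - 4))² = (54 + 2)² = 56² = 3136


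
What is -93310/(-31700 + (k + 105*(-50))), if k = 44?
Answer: 46655/18453 ≈ 2.5283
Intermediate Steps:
-93310/(-31700 + (k + 105*(-50))) = -93310/(-31700 + (44 + 105*(-50))) = -93310/(-31700 + (44 - 5250)) = -93310/(-31700 - 5206) = -93310/(-36906) = -93310*(-1/36906) = 46655/18453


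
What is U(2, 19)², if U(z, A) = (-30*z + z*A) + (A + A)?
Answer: 256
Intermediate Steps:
U(z, A) = -30*z + 2*A + A*z (U(z, A) = (-30*z + A*z) + 2*A = -30*z + 2*A + A*z)
U(2, 19)² = (-30*2 + 2*19 + 19*2)² = (-60 + 38 + 38)² = 16² = 256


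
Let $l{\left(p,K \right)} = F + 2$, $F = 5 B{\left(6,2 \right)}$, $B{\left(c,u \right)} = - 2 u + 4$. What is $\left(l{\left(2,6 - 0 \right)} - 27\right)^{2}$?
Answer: $625$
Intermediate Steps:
$B{\left(c,u \right)} = 4 - 2 u$
$F = 0$ ($F = 5 \left(4 - 4\right) = 5 \cdot 0 = 0$)
$l{\left(p,K \right)} = 2$ ($l{\left(p,K \right)} = 0 + 2 = 2$)
$\left(l{\left(2,6 - 0 \right)} - 27\right)^{2} = \left(2 - 27\right)^{2} = \left(-25\right)^{2} = 625$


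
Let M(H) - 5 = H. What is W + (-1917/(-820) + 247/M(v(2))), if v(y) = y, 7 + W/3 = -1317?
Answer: -22583321/5740 ≈ -3934.4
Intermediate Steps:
W = -3972 (W = -21 + 3*(-1317) = -21 - 3951 = -3972)
M(H) = 5 + H
W + (-1917/(-820) + 247/M(v(2))) = -3972 + (-1917/(-820) + 247/(5 + 2)) = -3972 + (-1917*(-1/820) + 247/7) = -3972 + (1917/820 + 247*(⅐)) = -3972 + (1917/820 + 247/7) = -3972 + 215959/5740 = -22583321/5740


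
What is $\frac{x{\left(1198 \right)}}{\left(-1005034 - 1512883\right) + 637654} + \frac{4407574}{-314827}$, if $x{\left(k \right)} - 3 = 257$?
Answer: $- \frac{8287480166982}{591957559501} \approx -14.0$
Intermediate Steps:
$x{\left(k \right)} = 260$ ($x{\left(k \right)} = 3 + 257 = 260$)
$\frac{x{\left(1198 \right)}}{\left(-1005034 - 1512883\right) + 637654} + \frac{4407574}{-314827} = \frac{260}{\left(-1005034 - 1512883\right) + 637654} + \frac{4407574}{-314827} = \frac{260}{-2517917 + 637654} + 4407574 \left(- \frac{1}{314827}\right) = \frac{260}{-1880263} - \frac{4407574}{314827} = 260 \left(- \frac{1}{1880263}\right) - \frac{4407574}{314827} = - \frac{260}{1880263} - \frac{4407574}{314827} = - \frac{8287480166982}{591957559501}$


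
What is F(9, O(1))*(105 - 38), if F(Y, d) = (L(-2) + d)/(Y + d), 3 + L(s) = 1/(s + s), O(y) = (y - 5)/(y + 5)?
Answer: -3149/100 ≈ -31.490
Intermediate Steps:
O(y) = (-5 + y)/(5 + y)
L(s) = -3 + 1/(2*s) (L(s) = -3 + 1/(s + s) = -3 + 1/(2*s))
F(Y, d) = (-13/4 + d)/(Y + d) (F(Y, d) = ((-3 + (½)/(-2)) + d)/(Y + d) = ((-3 + (½)*(-½)) + d)/(Y + d) = ((-3 - ¼) + d)/(Y + d) = (-13/4 + d)/(Y + d))
F(9, O(1))*(105 - 38) = ((-13/4 + (-5 + 1)/(5 + 1))/(9 + (-5 + 1)/(5 + 1)))*(105 - 38) = ((-13/4 - 4/6)/(9 - 4/6))*67 = ((-13/4 + (⅙)*(-4))/(9 + (⅙)*(-4)))*67 = ((-13/4 - ⅔)/(9 - ⅔))*67 = (-47/12/(25/3))*67 = ((3/25)*(-47/12))*67 = -47/100*67 = -3149/100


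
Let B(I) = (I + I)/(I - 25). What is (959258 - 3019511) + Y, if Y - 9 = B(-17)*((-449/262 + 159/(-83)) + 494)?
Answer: -313554035107/152222 ≈ -2.0598e+6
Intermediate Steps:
B(I) = 2*I/(-25 + I) (B(I) = (2*I)/(-25 + I) = 2*I/(-25 + I))
Y = 61797059/152222 (Y = 9 + (2*(-17)/(-25 - 17))*((-449/262 + 159/(-83)) + 494) = 9 + (2*(-17)/(-42))*((-449*1/262 + 159*(-1/83)) + 494) = 9 + (2*(-17)*(-1/42))*((-449/262 - 159/83) + 494) = 9 + 17*(-78925/21746 + 494)/21 = 9 + (17/21)*(10663599/21746) = 9 + 60427061/152222 = 61797059/152222 ≈ 405.97)
(959258 - 3019511) + Y = (959258 - 3019511) + 61797059/152222 = -2060253 + 61797059/152222 = -313554035107/152222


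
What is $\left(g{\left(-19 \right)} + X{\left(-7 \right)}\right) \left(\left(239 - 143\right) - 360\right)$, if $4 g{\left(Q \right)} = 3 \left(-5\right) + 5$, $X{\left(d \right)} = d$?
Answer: $2508$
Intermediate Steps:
$g{\left(Q \right)} = - \frac{5}{2}$ ($g{\left(Q \right)} = \frac{3 \left(-5\right) + 5}{4} = \frac{-15 + 5}{4} = \frac{1}{4} \left(-10\right) = - \frac{5}{2}$)
$\left(g{\left(-19 \right)} + X{\left(-7 \right)}\right) \left(\left(239 - 143\right) - 360\right) = \left(- \frac{5}{2} - 7\right) \left(\left(239 - 143\right) - 360\right) = - \frac{19 \left(96 - 360\right)}{2} = \left(- \frac{19}{2}\right) \left(-264\right) = 2508$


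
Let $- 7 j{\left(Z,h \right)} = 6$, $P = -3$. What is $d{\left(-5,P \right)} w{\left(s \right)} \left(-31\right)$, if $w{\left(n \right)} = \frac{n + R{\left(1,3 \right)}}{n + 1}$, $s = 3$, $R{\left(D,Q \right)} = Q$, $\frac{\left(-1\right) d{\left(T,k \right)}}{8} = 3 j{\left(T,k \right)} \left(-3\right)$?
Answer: $\frac{20088}{7} \approx 2869.7$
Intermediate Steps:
$j{\left(Z,h \right)} = - \frac{6}{7}$ ($j{\left(Z,h \right)} = \left(- \frac{1}{7}\right) 6 = - \frac{6}{7}$)
$d{\left(T,k \right)} = - \frac{432}{7}$ ($d{\left(T,k \right)} = - 8 \cdot 3 \left(- \frac{6}{7}\right) \left(-3\right) = - 8 \left(\left(- \frac{18}{7}\right) \left(-3\right)\right) = \left(-8\right) \frac{54}{7} = - \frac{432}{7}$)
$w{\left(n \right)} = \frac{3 + n}{1 + n}$ ($w{\left(n \right)} = \frac{n + 3}{n + 1} = \frac{3 + n}{1 + n}$)
$d{\left(-5,P \right)} w{\left(s \right)} \left(-31\right) = - \frac{432 \frac{3 + 3}{1 + 3}}{7} \left(-31\right) = - \frac{432 \cdot \frac{1}{4} \cdot 6}{7} \left(-31\right) = \left(- \frac{432}{7}\right) \frac{3}{2} \left(-31\right) = \left(- \frac{648}{7}\right) \left(-31\right) = \frac{20088}{7}$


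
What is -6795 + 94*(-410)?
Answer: -45335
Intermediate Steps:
-6795 + 94*(-410) = -6795 - 38540 = -45335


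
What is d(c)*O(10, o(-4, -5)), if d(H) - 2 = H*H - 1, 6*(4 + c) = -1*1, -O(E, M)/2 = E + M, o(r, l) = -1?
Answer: -661/2 ≈ -330.50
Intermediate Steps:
O(E, M) = -2*E - 2*M (O(E, M) = -2*(E + M) = -2*E - 2*M)
c = -25/6 (c = -4 + (-1*1)/6 = -4 + (1/6)*(-1) = -4 - 1/6 = -25/6 ≈ -4.1667)
d(H) = 1 + H**2 (d(H) = 2 + (H*H - 1) = 2 + (H**2 - 1) = 2 + (-1 + H**2) = 1 + H**2)
d(c)*O(10, o(-4, -5)) = (1 + (-25/6)**2)*(-2*10 - 2*(-1)) = (1 + 625/36)*(-20 + 2) = (661/36)*(-18) = -661/2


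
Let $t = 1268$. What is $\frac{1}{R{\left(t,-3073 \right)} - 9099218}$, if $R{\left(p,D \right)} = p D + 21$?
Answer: $- \frac{1}{12995761} \approx -7.6948 \cdot 10^{-8}$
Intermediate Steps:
$R{\left(p,D \right)} = 21 + D p$ ($R{\left(p,D \right)} = D p + 21 = 21 + D p$)
$\frac{1}{R{\left(t,-3073 \right)} - 9099218} = \frac{1}{\left(21 - 3896564\right) - 9099218} = \frac{1}{-3896543 - 9099218} = \frac{1}{-12995761} = - \frac{1}{12995761}$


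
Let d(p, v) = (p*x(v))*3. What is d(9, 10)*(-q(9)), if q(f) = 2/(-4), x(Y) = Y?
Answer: 135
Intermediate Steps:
q(f) = -½ (q(f) = 2*(-¼) = -½)
d(p, v) = 3*p*v (d(p, v) = (p*v)*3 = 3*p*v)
d(9, 10)*(-q(9)) = (3*9*10)*(-1*(-½)) = 270*(½) = 135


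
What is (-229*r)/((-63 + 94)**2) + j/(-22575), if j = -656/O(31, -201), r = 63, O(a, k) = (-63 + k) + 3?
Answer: -85005596441/5662284075 ≈ -15.013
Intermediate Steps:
O(a, k) = -60 + k
j = 656/261 (j = -656/(-60 - 201) = -656/(-261) = -656*(-1/261) = 656/261 ≈ 2.5134)
(-229*r)/((-63 + 94)**2) + j/(-22575) = (-229*63)/((-63 + 94)**2) + (656/261)/(-22575) = -14427/(31**2) + (656/261)*(-1/22575) = -14427/961 - 656/5892075 = -85005596441/5662284075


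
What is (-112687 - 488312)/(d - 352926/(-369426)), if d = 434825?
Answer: -37004109429/26772668896 ≈ -1.3822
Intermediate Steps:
(-112687 - 488312)/(d - 352926/(-369426)) = (-112687 - 488312)/(434825 - 352926/(-369426)) = -600999/(434825 - 352926*(-1/369426)) = -600999/(434825 + 58821/61571) = -600999/26772668896/61571 = -600999*61571/26772668896 = -37004109429/26772668896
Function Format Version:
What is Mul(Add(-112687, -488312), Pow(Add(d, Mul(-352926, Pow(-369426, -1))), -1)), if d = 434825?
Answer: Rational(-37004109429, 26772668896) ≈ -1.3822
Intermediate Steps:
Mul(Add(-112687, -488312), Pow(Add(d, Mul(-352926, Pow(-369426, -1))), -1)) = Mul(Add(-112687, -488312), Pow(Add(434825, Mul(-352926, Pow(-369426, -1))), -1)) = Mul(-600999, Pow(Add(434825, Mul(-352926, Rational(-1, 369426))), -1)) = Mul(-600999, Pow(Add(434825, Rational(58821, 61571)), -1)) = Mul(-600999, Pow(Rational(26772668896, 61571), -1)) = Mul(-600999, Rational(61571, 26772668896)) = Rational(-37004109429, 26772668896)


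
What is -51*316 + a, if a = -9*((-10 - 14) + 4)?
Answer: -15936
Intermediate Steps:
a = 180 (a = -9*(-24 + 4) = -9*(-20) = 180)
-51*316 + a = -51*316 + 180 = -16116 + 180 = -15936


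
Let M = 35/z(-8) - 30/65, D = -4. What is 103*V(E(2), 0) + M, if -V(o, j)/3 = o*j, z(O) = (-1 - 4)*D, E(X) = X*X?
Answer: 67/52 ≈ 1.2885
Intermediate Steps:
E(X) = X**2
z(O) = 20 (z(O) = (-1 - 4)*(-4) = -5*(-4) = 20)
V(o, j) = -3*j*o (V(o, j) = -3*o*j = -3*j*o)
M = 67/52 (M = 35/20 - 30/65 = 35*(1/20) - 30*1/65 = 7/4 - 6/13 = 67/52 ≈ 1.2885)
103*V(E(2), 0) + M = 103*(-3*0*2**2) + 67/52 = 103*(-3*0*4) + 67/52 = 103*0 + 67/52 = 0 + 67/52 = 67/52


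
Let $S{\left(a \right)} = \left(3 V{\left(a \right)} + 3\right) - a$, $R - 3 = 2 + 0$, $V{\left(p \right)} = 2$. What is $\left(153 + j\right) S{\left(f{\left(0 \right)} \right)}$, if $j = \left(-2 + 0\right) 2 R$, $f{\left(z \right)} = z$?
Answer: $1197$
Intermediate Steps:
$R = 5$ ($R = 3 + \left(2 + 0\right) = 3 + 2 = 5$)
$S{\left(a \right)} = 9 - a$ ($S{\left(a \right)} = \left(3 \cdot 2 + 3\right) - a = \left(6 + 3\right) - a = 9 - a$)
$j = -20$ ($j = \left(-2 + 0\right) 2 \cdot 5 = \left(-2\right) 2 \cdot 5 = \left(-4\right) 5 = -20$)
$\left(153 + j\right) S{\left(f{\left(0 \right)} \right)} = \left(153 - 20\right) \left(9 - 0\right) = 133 \left(9 + 0\right) = 133 \cdot 9 = 1197$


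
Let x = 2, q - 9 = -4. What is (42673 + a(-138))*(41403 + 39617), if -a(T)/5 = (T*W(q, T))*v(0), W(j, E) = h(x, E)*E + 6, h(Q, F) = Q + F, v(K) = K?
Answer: 3457366460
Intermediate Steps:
q = 5 (q = 9 - 4 = 5)
h(Q, F) = F + Q
W(j, E) = 6 + E*(2 + E) (W(j, E) = (E + 2)*E + 6 = (2 + E)*E + 6 = E*(2 + E) + 6 = 6 + E*(2 + E))
a(T) = 0 (a(T) = -5*T*(6 + T*(2 + T))*0 = -5*0 = 0)
(42673 + a(-138))*(41403 + 39617) = (42673 + 0)*(41403 + 39617) = 42673*81020 = 3457366460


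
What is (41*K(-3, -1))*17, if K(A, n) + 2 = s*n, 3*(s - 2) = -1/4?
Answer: -32759/12 ≈ -2729.9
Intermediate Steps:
s = 23/12 (s = 2 + (-1/4)/3 = 2 + (-1*¼)/3 = 2 + (⅓)*(-¼) = 2 - 1/12 = 23/12 ≈ 1.9167)
K(A, n) = -2 + 23*n/12
(41*K(-3, -1))*17 = (41*(-2 + (23/12)*(-1)))*17 = (41*(-2 - 23/12))*17 = (41*(-47/12))*17 = -1927/12*17 = -32759/12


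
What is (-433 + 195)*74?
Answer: -17612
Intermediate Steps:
(-433 + 195)*74 = -238*74 = -17612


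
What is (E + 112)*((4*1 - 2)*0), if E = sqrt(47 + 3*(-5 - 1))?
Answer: 0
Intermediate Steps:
E = sqrt(29) (E = sqrt(47 + 3*(-6)) = sqrt(47 - 18) = sqrt(29) ≈ 5.3852)
(E + 112)*((4*1 - 2)*0) = (sqrt(29) + 112)*((4*1 - 2)*0) = (112 + sqrt(29))*((4 - 2)*0) = (112 + sqrt(29))*(2*0) = (112 + sqrt(29))*0 = 0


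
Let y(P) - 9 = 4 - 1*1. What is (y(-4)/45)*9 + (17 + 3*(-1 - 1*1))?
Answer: 67/5 ≈ 13.400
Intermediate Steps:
y(P) = 12 (y(P) = 9 + (4 - 1*1) = 9 + (4 - 1) = 9 + 3 = 12)
(y(-4)/45)*9 + (17 + 3*(-1 - 1*1)) = (12/45)*9 + (17 + 3*(-1 - 1*1)) = (12*(1/45))*9 + (17 + 3*(-1 - 1)) = (4/15)*9 + (17 + 3*(-2)) = 12/5 + (17 - 6) = 12/5 + 11 = 67/5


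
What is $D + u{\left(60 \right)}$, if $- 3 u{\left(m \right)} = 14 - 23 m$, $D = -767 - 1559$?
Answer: $- \frac{5612}{3} \approx -1870.7$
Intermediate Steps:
$D = -2326$ ($D = -767 - 1559 = -2326$)
$u{\left(m \right)} = - \frac{14}{3} + \frac{23 m}{3}$ ($u{\left(m \right)} = - \frac{14 - 23 m}{3} = - \frac{14}{3} + \frac{23 m}{3}$)
$D + u{\left(60 \right)} = -2326 + \left(- \frac{14}{3} + \frac{23}{3} \cdot 60\right) = -2326 + \left(- \frac{14}{3} + 460\right) = -2326 + \frac{1366}{3} = - \frac{5612}{3}$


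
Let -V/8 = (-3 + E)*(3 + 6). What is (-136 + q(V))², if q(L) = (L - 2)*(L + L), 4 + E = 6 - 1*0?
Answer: 98883136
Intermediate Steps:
E = 2 (E = -4 + (6 - 1*0) = -4 + (6 + 0) = -4 + 6 = 2)
V = 72 (V = -8*(-3 + 2)*(3 + 6) = -(-8)*9 = -8*(-9) = 72)
q(L) = 2*L*(-2 + L) (q(L) = (-2 + L)*(2*L) = 2*L*(-2 + L))
(-136 + q(V))² = (-136 + 2*72*(-2 + 72))² = (-136 + 2*72*70)² = (-136 + 10080)² = 9944² = 98883136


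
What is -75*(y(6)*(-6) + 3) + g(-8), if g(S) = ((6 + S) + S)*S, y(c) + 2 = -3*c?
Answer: -9145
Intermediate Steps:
y(c) = -2 - 3*c
g(S) = S*(6 + 2*S) (g(S) = (6 + 2*S)*S = S*(6 + 2*S))
-75*(y(6)*(-6) + 3) + g(-8) = -75*((-2 - 3*6)*(-6) + 3) + 2*(-8)*(3 - 8) = -75*((-2 - 18)*(-6) + 3) + 2*(-8)*(-5) = -75*(-20*(-6) + 3) + 80 = -75*(120 + 3) + 80 = -75*123 + 80 = -9225 + 80 = -9145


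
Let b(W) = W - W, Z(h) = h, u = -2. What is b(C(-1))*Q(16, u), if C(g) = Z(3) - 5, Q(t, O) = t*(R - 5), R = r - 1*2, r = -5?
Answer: 0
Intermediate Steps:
R = -7 (R = -5 - 1*2 = -5 - 2 = -7)
Q(t, O) = -12*t (Q(t, O) = t*(-7 - 5) = t*(-12) = -12*t)
C(g) = -2 (C(g) = 3 - 5 = -2)
b(W) = 0
b(C(-1))*Q(16, u) = 0*(-12*16) = 0*(-192) = 0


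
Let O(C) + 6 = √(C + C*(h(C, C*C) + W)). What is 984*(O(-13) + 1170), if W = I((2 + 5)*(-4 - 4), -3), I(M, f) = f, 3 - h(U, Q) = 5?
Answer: 1145376 + 1968*√13 ≈ 1.1525e+6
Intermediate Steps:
h(U, Q) = -2 (h(U, Q) = 3 - 1*5 = 3 - 5 = -2)
W = -3
O(C) = -6 + 2*√(-C) (O(C) = -6 + √(C + C*(-2 - 3)) = -6 + √(C + C*(-5)) = -6 + √(C - 5*C) = -6 + √(-4*C) = -6 + 2*√(-C))
984*(O(-13) + 1170) = 984*((-6 + 2*√(-1*(-13))) + 1170) = 984*((-6 + 2*√13) + 1170) = 984*(1164 + 2*√13) = 1145376 + 1968*√13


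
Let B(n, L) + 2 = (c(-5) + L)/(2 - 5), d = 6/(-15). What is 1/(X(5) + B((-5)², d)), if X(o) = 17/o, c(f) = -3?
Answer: 15/38 ≈ 0.39474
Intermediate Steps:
d = -⅖ (d = 6*(-1/15) = -⅖ ≈ -0.40000)
B(n, L) = -1 - L/3 (B(n, L) = -2 + (-3 + L)/(2 - 5) = -2 + (-3 + L)/(-3) = -2 + (-3 + L)*(-⅓) = -2 + (1 - L/3) = -1 - L/3)
1/(X(5) + B((-5)², d)) = 1/(17/5 + (-1 - ⅓*(-⅖))) = 1/(17*(⅕) + (-1 + 2/15)) = 1/(17/5 - 13/15) = 1/(38/15) = 15/38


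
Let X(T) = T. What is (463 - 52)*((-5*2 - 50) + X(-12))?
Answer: -29592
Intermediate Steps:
(463 - 52)*((-5*2 - 50) + X(-12)) = (463 - 52)*((-5*2 - 50) - 12) = 411*((-10 - 50) - 12) = 411*(-60 - 12) = 411*(-72) = -29592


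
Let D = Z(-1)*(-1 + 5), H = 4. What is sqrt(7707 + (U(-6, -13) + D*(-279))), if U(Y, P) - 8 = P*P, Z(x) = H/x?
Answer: 42*sqrt(7) ≈ 111.12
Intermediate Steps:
Z(x) = 4/x
U(Y, P) = 8 + P**2 (U(Y, P) = 8 + P*P = 8 + P**2)
D = -16 (D = (4/(-1))*(-1 + 5) = (4*(-1))*4 = -4*4 = -16)
sqrt(7707 + (U(-6, -13) + D*(-279))) = sqrt(7707 + ((8 + (-13)**2) - 16*(-279))) = sqrt(7707 + ((8 + 169) + 4464)) = sqrt(7707 + (177 + 4464)) = sqrt(7707 + 4641) = sqrt(12348) = 42*sqrt(7)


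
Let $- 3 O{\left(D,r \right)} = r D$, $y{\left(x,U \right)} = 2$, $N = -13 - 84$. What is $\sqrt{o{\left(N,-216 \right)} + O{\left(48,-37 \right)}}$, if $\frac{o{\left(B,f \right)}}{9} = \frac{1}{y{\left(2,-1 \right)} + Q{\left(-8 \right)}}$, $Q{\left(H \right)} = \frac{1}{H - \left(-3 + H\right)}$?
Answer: $\frac{\sqrt{29197}}{7} \approx 24.41$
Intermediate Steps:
$N = -97$ ($N = -13 - 84 = -97$)
$Q{\left(H \right)} = \frac{1}{3}$
$o{\left(B,f \right)} = \frac{27}{7}$ ($o{\left(B,f \right)} = \frac{9}{2 + \frac{1}{3}} = \frac{9}{\frac{7}{3}} = 9 \cdot \frac{3}{7} = \frac{27}{7}$)
$O{\left(D,r \right)} = - \frac{D r}{3}$ ($O{\left(D,r \right)} = - \frac{r D}{3} = - \frac{D r}{3}$)
$\sqrt{o{\left(N,-216 \right)} + O{\left(48,-37 \right)}} = \sqrt{\frac{27}{7} - 16 \left(-37\right)} = \sqrt{\frac{27}{7} + 592} = \sqrt{\frac{4171}{7}} = \frac{\sqrt{29197}}{7}$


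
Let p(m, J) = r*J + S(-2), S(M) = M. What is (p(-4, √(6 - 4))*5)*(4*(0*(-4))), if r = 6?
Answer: 0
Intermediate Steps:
p(m, J) = -2 + 6*J (p(m, J) = 6*J - 2 = -2 + 6*J)
(p(-4, √(6 - 4))*5)*(4*(0*(-4))) = ((-2 + 6*√(6 - 4))*5)*(4*(0*(-4))) = ((-2 + 6*√2)*5)*(4*0) = (-10 + 30*√2)*0 = 0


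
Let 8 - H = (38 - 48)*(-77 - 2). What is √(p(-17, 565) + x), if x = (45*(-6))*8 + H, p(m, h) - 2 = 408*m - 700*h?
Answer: 8*I*√6334 ≈ 636.69*I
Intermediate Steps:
H = -782 (H = 8 - (38 - 48)*(-77 - 2) = 8 - (-10)*(-79) = 8 - 1*790 = 8 - 790 = -782)
p(m, h) = 2 - 700*h + 408*m (p(m, h) = 2 + (408*m - 700*h) = 2 + (-700*h + 408*m) = 2 - 700*h + 408*m)
x = -2942 (x = (45*(-6))*8 - 782 = -270*8 - 782 = -2160 - 782 = -2942)
√(p(-17, 565) + x) = √((2 - 700*565 + 408*(-17)) - 2942) = √((2 - 395500 - 6936) - 2942) = √(-402434 - 2942) = √(-405376) = 8*I*√6334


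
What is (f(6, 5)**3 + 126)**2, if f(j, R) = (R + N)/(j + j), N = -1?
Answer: 11580409/729 ≈ 15885.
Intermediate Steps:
f(j, R) = (-1 + R)/(2*j) (f(j, R) = (R - 1)/(j + j) = (-1 + R)/((2*j)) = (-1 + R)*(1/(2*j)) = (-1 + R)/(2*j))
(f(6, 5)**3 + 126)**2 = (((1/2)*(-1 + 5)/6)**3 + 126)**2 = (((1/2)*(1/6)*4)**3 + 126)**2 = ((1/3)**3 + 126)**2 = (1/27 + 126)**2 = (3403/27)**2 = 11580409/729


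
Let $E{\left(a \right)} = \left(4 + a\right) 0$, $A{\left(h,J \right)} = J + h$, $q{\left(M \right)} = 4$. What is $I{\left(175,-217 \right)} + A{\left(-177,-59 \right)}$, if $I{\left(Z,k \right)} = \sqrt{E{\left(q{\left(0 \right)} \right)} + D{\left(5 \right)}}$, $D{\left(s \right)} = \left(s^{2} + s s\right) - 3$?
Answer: $-236 + \sqrt{47} \approx -229.14$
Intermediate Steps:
$D{\left(s \right)} = -3 + 2 s^{2}$ ($D{\left(s \right)} = \left(s^{2} + s^{2}\right) - 3 = 2 s^{2} - 3 = -3 + 2 s^{2}$)
$E{\left(a \right)} = 0$
$I{\left(Z,k \right)} = \sqrt{47}$ ($I{\left(Z,k \right)} = \sqrt{0 - \left(3 - 2 \cdot 5^{2}\right)} = \sqrt{0 + \left(-3 + 2 \cdot 25\right)} = \sqrt{0 + \left(-3 + 50\right)} = \sqrt{0 + 47} = \sqrt{47}$)
$I{\left(175,-217 \right)} + A{\left(-177,-59 \right)} = \sqrt{47} - 236 = -236 + \sqrt{47}$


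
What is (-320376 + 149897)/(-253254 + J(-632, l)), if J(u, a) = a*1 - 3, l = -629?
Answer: 170479/253886 ≈ 0.67148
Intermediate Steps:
J(u, a) = -3 + a (J(u, a) = a - 3 = -3 + a)
(-320376 + 149897)/(-253254 + J(-632, l)) = (-320376 + 149897)/(-253254 + (-3 - 629)) = -170479/(-253254 - 632) = -170479/(-253886) = -170479*(-1/253886) = 170479/253886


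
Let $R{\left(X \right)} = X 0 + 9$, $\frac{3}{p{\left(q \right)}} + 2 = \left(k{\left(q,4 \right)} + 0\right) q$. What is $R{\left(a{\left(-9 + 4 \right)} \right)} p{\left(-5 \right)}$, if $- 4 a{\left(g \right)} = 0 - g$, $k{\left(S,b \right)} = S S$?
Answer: $- \frac{27}{127} \approx -0.2126$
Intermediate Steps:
$k{\left(S,b \right)} = S^{2}$
$p{\left(q \right)} = \frac{3}{-2 + q^{3}}$ ($p{\left(q \right)} = \frac{3}{-2 + \left(q^{2} + 0\right) q} = \frac{3}{-2 + q^{2} q} = \frac{3}{-2 + q^{3}}$)
$a{\left(g \right)} = \frac{g}{4}$ ($a{\left(g \right)} = - \frac{0 - g}{4} = - \frac{\left(-1\right) g}{4} = \frac{g}{4}$)
$R{\left(X \right)} = 9$ ($R{\left(X \right)} = 0 + 9 = 9$)
$R{\left(a{\left(-9 + 4 \right)} \right)} p{\left(-5 \right)} = 9 \frac{3}{-2 + \left(-5\right)^{3}} = 9 \frac{3}{-2 - 125} = 9 \frac{3}{-127} = 9 \cdot 3 \left(- \frac{1}{127}\right) = 9 \left(- \frac{3}{127}\right) = - \frac{27}{127}$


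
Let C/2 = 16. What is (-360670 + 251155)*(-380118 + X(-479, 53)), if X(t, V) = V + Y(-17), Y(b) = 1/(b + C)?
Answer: 41622811174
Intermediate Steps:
C = 32 (C = 2*16 = 32)
Y(b) = 1/(32 + b) (Y(b) = 1/(b + 32) = 1/(32 + b))
X(t, V) = 1/15 + V (X(t, V) = V + 1/(32 - 17) = V + 1/15 = 1/15 + V)
(-360670 + 251155)*(-380118 + X(-479, 53)) = (-360670 + 251155)*(-380118 + (1/15 + 53)) = -109515*(-380118 + 796/15) = -109515*(-5700974/15) = 41622811174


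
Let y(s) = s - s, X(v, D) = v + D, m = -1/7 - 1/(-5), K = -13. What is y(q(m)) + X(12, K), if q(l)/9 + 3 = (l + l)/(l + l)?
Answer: -1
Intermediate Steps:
m = 2/35 (m = -1*⅐ - 1*(-⅕) = -⅐ + ⅕ = 2/35 ≈ 0.057143)
q(l) = -18 (q(l) = -27 + 9*((l + l)/(l + l)) = -27 + 9*((2*l)/((2*l))) = -27 + 9*((2*l)*(1/(2*l))) = -27 + 9*1 = -27 + 9 = -18)
X(v, D) = D + v
y(s) = 0
y(q(m)) + X(12, K) = 0 + (-13 + 12) = 0 - 1 = -1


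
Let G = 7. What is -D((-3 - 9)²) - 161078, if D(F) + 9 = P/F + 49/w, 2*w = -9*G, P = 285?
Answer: -23193997/144 ≈ -1.6107e+5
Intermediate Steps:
w = -63/2 (w = (-9*7)/2 = (½)*(-63) = -63/2 ≈ -31.500)
D(F) = -95/9 + 285/F (D(F) = -9 + (285/F + 49/(-63/2)) = -9 + (285/F + 49*(-2/63)) = -9 + (285/F - 14/9) = -9 + (-14/9 + 285/F) = -95/9 + 285/F)
-D((-3 - 9)²) - 161078 = -(-95/9 + 285/((-3 - 9)²)) - 161078 = -(-95/9 + 285/((-12)²)) - 161078 = -(-95/9 + 285/144) - 161078 = -(-95/9 + 285*(1/144)) - 161078 = -(-95/9 + 95/48) - 161078 = -1*(-1235/144) - 161078 = 1235/144 - 161078 = -23193997/144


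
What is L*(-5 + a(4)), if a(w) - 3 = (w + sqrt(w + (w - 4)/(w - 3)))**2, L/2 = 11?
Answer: 748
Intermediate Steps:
L = 22 (L = 2*11 = 22)
a(w) = 3 + (w + sqrt(w + (-4 + w)/(-3 + w)))**2 (a(w) = 3 + (w + sqrt(w + (w - 4)/(w - 3)))**2 = 3 + (w + sqrt(w + (-4 + w)/(-3 + w)))**2)
L*(-5 + a(4)) = 22*(-5 + (3 + (4 + sqrt((-4 + 4 + 4*(-3 + 4))/(-3 + 4)))**2)) = 22*(-5 + (3 + (4 + sqrt((-4 + 4 + 4*1)/1))**2)) = 22*(-5 + (3 + (4 + sqrt(1*(-4 + 4 + 4)))**2)) = 22*(-5 + (3 + (4 + sqrt(1*4))**2)) = 22*(-5 + (3 + (4 + sqrt(4))**2)) = 22*(-5 + (3 + (4 + 2)**2)) = 22*(-5 + (3 + 6**2)) = 22*(-5 + (3 + 36)) = 22*(-5 + 39) = 22*34 = 748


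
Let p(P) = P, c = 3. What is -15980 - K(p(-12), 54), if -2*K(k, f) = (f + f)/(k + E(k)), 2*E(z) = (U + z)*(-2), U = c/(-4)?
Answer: -15908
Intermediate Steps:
U = -¾ (U = 3/(-4) = 3*(-¼) = -¾ ≈ -0.75000)
E(z) = ¾ - z (E(z) = ((-¾ + z)*(-2))/2 = (3/2 - 2*z)/2 = ¾ - z)
K(k, f) = -4*f/3 (K(k, f) = -(f + f)/(2*(k + (¾ - k))) = -2*f/(2*¾) = -2*f*4/(2*3) = -4*f/3)
-15980 - K(p(-12), 54) = -15980 - (-4)*54/3 = -15980 - 1*(-72) = -15980 + 72 = -15908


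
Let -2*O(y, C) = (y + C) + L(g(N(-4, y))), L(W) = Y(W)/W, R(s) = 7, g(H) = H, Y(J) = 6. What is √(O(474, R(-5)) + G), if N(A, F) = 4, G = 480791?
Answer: √1922199/2 ≈ 693.22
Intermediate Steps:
L(W) = 6/W
O(y, C) = -¾ - C/2 - y/2 (O(y, C) = -((y + C) + 6/4)/2 = -((C + y) + 6*(¼))/2 = -((C + y) + 3/2)/2 = -(3/2 + C + y)/2 = -¾ - C/2 - y/2)
√(O(474, R(-5)) + G) = √((-¾ - ½*7 - ½*474) + 480791) = √((-¾ - 7/2 - 237) + 480791) = √(-965/4 + 480791) = √(1922199/4) = √1922199/2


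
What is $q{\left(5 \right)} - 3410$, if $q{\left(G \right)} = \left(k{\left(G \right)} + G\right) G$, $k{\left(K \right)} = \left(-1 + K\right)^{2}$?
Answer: $-3305$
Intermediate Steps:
$q{\left(G \right)} = G \left(G + \left(-1 + G\right)^{2}\right)$ ($q{\left(G \right)} = \left(\left(-1 + G\right)^{2} + G\right) G = \left(G + \left(-1 + G\right)^{2}\right) G = G \left(G + \left(-1 + G\right)^{2}\right)$)
$q{\left(5 \right)} - 3410 = 5 \left(5 + \left(-1 + 5\right)^{2}\right) - 3410 = 5 \left(5 + 4^{2}\right) - 3410 = 5 \left(5 + 16\right) - 3410 = 5 \cdot 21 - 3410 = 105 - 3410 = -3305$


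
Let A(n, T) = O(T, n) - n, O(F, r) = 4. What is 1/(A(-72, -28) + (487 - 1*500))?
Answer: 1/63 ≈ 0.015873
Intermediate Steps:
A(n, T) = 4 - n
1/(A(-72, -28) + (487 - 1*500)) = 1/((4 - 1*(-72)) + (487 - 1*500)) = 1/((4 + 72) + (487 - 500)) = 1/(76 - 13) = 1/63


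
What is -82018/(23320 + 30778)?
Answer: -41009/27049 ≈ -1.5161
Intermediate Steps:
-82018/(23320 + 30778) = -82018/54098 = -82018*1/54098 = -41009/27049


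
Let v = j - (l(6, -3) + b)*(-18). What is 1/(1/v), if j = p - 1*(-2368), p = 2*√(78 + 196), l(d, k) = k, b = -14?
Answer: 2062 + 2*√274 ≈ 2095.1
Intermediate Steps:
p = 2*√274 ≈ 33.106
j = 2368 + 2*√274 (j = 2*√274 - 1*(-2368) = 2*√274 + 2368 = 2368 + 2*√274 ≈ 2401.1)
v = 2062 + 2*√274 (v = (2368 + 2*√274) - (-3 - 14)*(-18) = (2368 + 2*√274) - (-17)*(-18) = (2368 + 2*√274) - 1*306 = (2368 + 2*√274) - 306 = 2062 + 2*√274 ≈ 2095.1)
1/(1/v) = 1/(1/(2062 + 2*√274)) = 2062 + 2*√274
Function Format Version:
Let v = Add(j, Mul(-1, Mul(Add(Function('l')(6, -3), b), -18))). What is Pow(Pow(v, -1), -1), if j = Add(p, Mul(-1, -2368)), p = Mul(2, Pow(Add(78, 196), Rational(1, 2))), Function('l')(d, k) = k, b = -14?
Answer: Add(2062, Mul(2, Pow(274, Rational(1, 2)))) ≈ 2095.1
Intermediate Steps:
p = Mul(2, Pow(274, Rational(1, 2))) ≈ 33.106
j = Add(2368, Mul(2, Pow(274, Rational(1, 2)))) (j = Add(Mul(2, Pow(274, Rational(1, 2))), Mul(-1, -2368)) = Add(Mul(2, Pow(274, Rational(1, 2))), 2368) = Add(2368, Mul(2, Pow(274, Rational(1, 2)))) ≈ 2401.1)
v = Add(2062, Mul(2, Pow(274, Rational(1, 2)))) (v = Add(Add(2368, Mul(2, Pow(274, Rational(1, 2)))), Mul(-1, Mul(Add(-3, -14), -18))) = Add(Add(2368, Mul(2, Pow(274, Rational(1, 2)))), Mul(-1, Mul(-17, -18))) = Add(Add(2368, Mul(2, Pow(274, Rational(1, 2)))), Mul(-1, 306)) = Add(Add(2368, Mul(2, Pow(274, Rational(1, 2)))), -306) = Add(2062, Mul(2, Pow(274, Rational(1, 2)))) ≈ 2095.1)
Pow(Pow(v, -1), -1) = Pow(Pow(Add(2062, Mul(2, Pow(274, Rational(1, 2)))), -1), -1) = Add(2062, Mul(2, Pow(274, Rational(1, 2))))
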